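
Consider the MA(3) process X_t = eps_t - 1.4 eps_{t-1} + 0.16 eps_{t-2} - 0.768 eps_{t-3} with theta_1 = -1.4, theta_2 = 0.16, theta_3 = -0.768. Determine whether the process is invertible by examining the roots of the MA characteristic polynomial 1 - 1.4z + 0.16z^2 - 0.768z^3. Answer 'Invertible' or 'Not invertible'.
\text{Not invertible}

The MA(q) characteristic polynomial is P(z) = 1 - 1.4z + 0.16z^2 - 0.768z^3.
Invertibility requires all roots to lie outside the unit circle, i.e. |z| > 1 for every root.
Degree 3: look for a simple real root z0 first, then factor out (1 - z/z0) and solve the remaining quadratic.
Testing z0 = 0.625: P(0.625) = 1 + (-1.4)(0.625) + (0.16)(0.625)^2 + (-0.768)(0.625)^3
  = 1 + (-0.875) + (0.0625) + (-0.1875) = 0.  So z_0 = 0.625 is a root, |z_0| = 0.625.
Divide out the factor (1 - 1.6 z) = (1 - z/z0) (since 1/z0 = 1.6):
  P(z) = (1 - 1.6 z)(1 + (0.2) z + (0.48) z^2)
  [check: z-coef 0.2 - (1.6) = -1.4; z^2-coef 0.48 - (1.6)(0.2) = 0.16; z^3-coef -(1.6)(0.48) = -0.768.]
Remaining roots from the quadratic factor 1 + (0.2) z + (0.48) z^2:
  Set 1 + (0.2) z + (0.48) z^2 = 0, i.e. a z^2 + b z + c = 0 with a = 0.48, b = 0.2, c = 1.
  Discriminant D = b^2 - 4ac = (0.2)^2 - 4*(0.48)*1 = 0.04 - (1.92) = -1.88.
  D < 0, so the roots are the complex-conjugate pair z = (-b +/- i sqrt(-D)) / (2a) = -0.2083 +/- 1.4283i.
  For a conjugate pair |z|^2 = z * conj(z) = (product of roots) = c/a = 1/(0.48) = 2.083333, so |z| = sqrt(2.083333) = 1.4434 for both roots.
Moduli of all roots: 0.6250, 1.4434, 1.4434.
All moduli strictly greater than 1? No.
Verdict: Not invertible.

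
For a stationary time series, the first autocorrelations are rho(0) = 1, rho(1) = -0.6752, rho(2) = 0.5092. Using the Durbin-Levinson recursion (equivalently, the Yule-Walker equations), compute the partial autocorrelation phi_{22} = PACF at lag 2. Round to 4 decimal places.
\phi_{22} = 0.0980

The PACF at lag k is phi_{kk}, the last component of the solution
to the Yule-Walker system G_k phi = r_k where
  (G_k)_{ij} = rho(|i - j|), (r_k)_i = rho(i), i,j = 1..k.
Equivalently, Durbin-Levinson gives phi_{kk} iteratively:
  phi_{11} = rho(1)
  phi_{kk} = [rho(k) - sum_{j=1..k-1} phi_{k-1,j} rho(k-j)]
            / [1 - sum_{j=1..k-1} phi_{k-1,j} rho(j)],
  phi_{k,j} = phi_{k-1,j} - phi_{kk} phi_{k-1,k-j},  j = 1..k-1.
Step k = 1:
  phi_11 = rho(1) = -0.6752.
Step k = 2:
  phi_22 = [rho(2) - phi_11 rho(1)] / [1 - phi_11 rho(1)] = [0.5092 - (-0.6752)(-0.6752)] / [1 - (-0.6752)(-0.6752)]
         = 0.05330496 / 0.54410496 = 0.098.
Therefore phi_{22} = 0.0980.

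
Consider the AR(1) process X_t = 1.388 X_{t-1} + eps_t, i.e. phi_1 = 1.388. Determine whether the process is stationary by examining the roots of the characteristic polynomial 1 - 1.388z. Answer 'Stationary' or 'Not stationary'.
\text{Not stationary}

The AR(p) characteristic polynomial is P(z) = 1 - 1.388z.
Stationarity requires all roots to lie outside the unit circle, i.e. |z| > 1 for every root.
This is linear in z: 1 + (-1.388) z = 0  =>  z = -1/(-1.388) = 0.720461,  |z| = 0.720461.
Moduli of all roots: 0.7205.
All moduli strictly greater than 1? No.
Verdict: Not stationary.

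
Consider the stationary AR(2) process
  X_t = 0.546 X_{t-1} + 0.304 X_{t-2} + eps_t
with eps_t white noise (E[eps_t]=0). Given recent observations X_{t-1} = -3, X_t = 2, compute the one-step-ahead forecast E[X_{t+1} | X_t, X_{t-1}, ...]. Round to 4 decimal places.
E[X_{t+1} \mid \mathcal F_t] = 0.1800

For an AR(p) model X_t = c + sum_i phi_i X_{t-i} + eps_t, the
one-step-ahead conditional mean is
  E[X_{t+1} | X_t, ...] = c + sum_i phi_i X_{t+1-i}.
Substitute known values:
  E[X_{t+1} | ...] = (0.546) * (2) + (0.304) * (-3)
                   = 0.1800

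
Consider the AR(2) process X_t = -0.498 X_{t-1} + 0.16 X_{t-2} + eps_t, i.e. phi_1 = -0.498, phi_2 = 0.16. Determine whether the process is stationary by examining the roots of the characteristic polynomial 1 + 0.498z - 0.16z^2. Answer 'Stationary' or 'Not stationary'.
\text{Stationary}

The AR(p) characteristic polynomial is P(z) = 1 + 0.498z - 0.16z^2.
Stationarity requires all roots to lie outside the unit circle, i.e. |z| > 1 for every root.
Set 1 + (0.498) z + (-0.16) z^2 = 0, i.e. a z^2 + b z + c = 0 with a = -0.16, b = 0.498, c = 1.
Discriminant D = b^2 - 4ac = (0.498)^2 - 4*(-0.16)*1 = 0.248004 - (-0.64) = 0.888004.
D >= 0, so the roots are real: z = (-b +/- sqrt(D)) / (2a) = (-0.498 +/- 0.94234) / (-0.32).
  z_1 = (-0.498 + 0.94234) / (-0.32) = -1.3886,   |z_1| = 1.3886.
  z_2 = (-0.498 - 0.94234) / (-0.32) = 4.5011,   |z_2| = 4.5011.
Moduli of all roots: 1.3886, 4.5011.
All moduli strictly greater than 1? Yes.
Verdict: Stationary.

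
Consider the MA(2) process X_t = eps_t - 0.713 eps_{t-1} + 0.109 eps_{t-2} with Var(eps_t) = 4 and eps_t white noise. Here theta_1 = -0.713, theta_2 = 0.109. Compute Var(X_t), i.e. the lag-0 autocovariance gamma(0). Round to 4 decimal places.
\gamma(0) = 6.0810

For an MA(q) process X_t = eps_t + sum_i theta_i eps_{t-i} with
Var(eps_t) = sigma^2, the variance is
  gamma(0) = sigma^2 * (1 + sum_i theta_i^2).
  sum_i theta_i^2 = (-0.713)^2 + (0.109)^2 = 0.508369 + 0.011881 = 0.52025.
  gamma(0) = 4 * (1 + 0.52025) = 4 * 1.52025 = 6.081, which rounds to 6.0810.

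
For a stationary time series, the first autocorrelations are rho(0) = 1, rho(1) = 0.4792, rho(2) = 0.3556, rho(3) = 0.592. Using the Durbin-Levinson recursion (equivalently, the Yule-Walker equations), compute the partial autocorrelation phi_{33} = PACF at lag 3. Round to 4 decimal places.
\phi_{33} = 0.4950

The PACF at lag k is phi_{kk}, the last component of the solution
to the Yule-Walker system G_k phi = r_k where
  (G_k)_{ij} = rho(|i - j|), (r_k)_i = rho(i), i,j = 1..k.
Equivalently, Durbin-Levinson gives phi_{kk} iteratively:
  phi_{11} = rho(1)
  phi_{kk} = [rho(k) - sum_{j=1..k-1} phi_{k-1,j} rho(k-j)]
            / [1 - sum_{j=1..k-1} phi_{k-1,j} rho(j)],
  phi_{k,j} = phi_{k-1,j} - phi_{kk} phi_{k-1,k-j},  j = 1..k-1.
Step k = 1:
  phi_11 = rho(1) = 0.4792.
Step k = 2:
  phi_22 = [rho(2) - phi_11 rho(1)] / [1 - phi_11 rho(1)] = [0.3556 - (0.4792)(0.4792)] / [1 - (0.4792)(0.4792)]
         = 0.12596736 / 0.77036736 = 0.163516.
  Update: phi_21 = phi_11 - phi_22 phi_11 = 0.4792 - (0.163516)(0.4792) = 0.400843.
Step k = 3:
  phi_33 = [rho(3) - phi_21 rho(2) - phi_22 rho(1)] / [1 - phi_21 rho(1) - phi_22 rho(2)]
    numerator   = 0.592 - (0.400843)(0.3556) - (0.163516)(0.4792) = 0.37110333
    denominator = 1 - (0.400843)(0.4792) - (0.163516)(0.3556) = 0.74976969
  phi_33 = 0.37110333 / 0.74976969 = 0.495.
Therefore phi_{33} = 0.4950.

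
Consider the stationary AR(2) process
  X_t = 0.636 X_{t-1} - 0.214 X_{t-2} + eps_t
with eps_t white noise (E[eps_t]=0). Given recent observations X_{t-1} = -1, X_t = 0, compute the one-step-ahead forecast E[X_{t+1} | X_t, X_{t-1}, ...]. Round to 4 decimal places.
E[X_{t+1} \mid \mathcal F_t] = 0.2140

For an AR(p) model X_t = c + sum_i phi_i X_{t-i} + eps_t, the
one-step-ahead conditional mean is
  E[X_{t+1} | X_t, ...] = c + sum_i phi_i X_{t+1-i}.
Substitute known values:
  E[X_{t+1} | ...] = (0.636) * (0) + (-0.214) * (-1)
                   = 0.2140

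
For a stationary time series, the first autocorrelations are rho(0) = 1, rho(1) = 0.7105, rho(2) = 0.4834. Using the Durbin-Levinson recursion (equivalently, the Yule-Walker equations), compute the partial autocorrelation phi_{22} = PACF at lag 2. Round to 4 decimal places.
\phi_{22} = -0.0432

The PACF at lag k is phi_{kk}, the last component of the solution
to the Yule-Walker system G_k phi = r_k where
  (G_k)_{ij} = rho(|i - j|), (r_k)_i = rho(i), i,j = 1..k.
Equivalently, Durbin-Levinson gives phi_{kk} iteratively:
  phi_{11} = rho(1)
  phi_{kk} = [rho(k) - sum_{j=1..k-1} phi_{k-1,j} rho(k-j)]
            / [1 - sum_{j=1..k-1} phi_{k-1,j} rho(j)],
  phi_{k,j} = phi_{k-1,j} - phi_{kk} phi_{k-1,k-j},  j = 1..k-1.
Step k = 1:
  phi_11 = rho(1) = 0.7105.
Step k = 2:
  phi_22 = [rho(2) - phi_11 rho(1)] / [1 - phi_11 rho(1)] = [0.4834 - (0.7105)(0.7105)] / [1 - (0.7105)(0.7105)]
         = -0.02141025 / 0.49518975 = -0.0432.
Therefore phi_{22} = -0.0432.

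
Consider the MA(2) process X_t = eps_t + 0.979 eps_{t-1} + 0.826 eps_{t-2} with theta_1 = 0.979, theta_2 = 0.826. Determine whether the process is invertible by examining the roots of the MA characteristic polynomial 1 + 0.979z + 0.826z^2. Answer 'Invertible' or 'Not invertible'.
\text{Invertible}

The MA(q) characteristic polynomial is P(z) = 1 + 0.979z + 0.826z^2.
Invertibility requires all roots to lie outside the unit circle, i.e. |z| > 1 for every root.
Set 1 + (0.979) z + (0.826) z^2 = 0, i.e. a z^2 + b z + c = 0 with a = 0.826, b = 0.979, c = 1.
Discriminant D = b^2 - 4ac = (0.979)^2 - 4*(0.826)*1 = 0.958441 - (3.304) = -2.345559.
D < 0, so the roots are the complex-conjugate pair z = (-b +/- i sqrt(-D)) / (2a) = -0.5926 +/- 0.9271i.
For a conjugate pair |z|^2 = z * conj(z) = (product of roots) = c/a = 1/(0.826) = 1.210654, so |z| = sqrt(1.210654) = 1.1003 for both roots.
Moduli of all roots: 1.1003, 1.1003.
All moduli strictly greater than 1? Yes.
Verdict: Invertible.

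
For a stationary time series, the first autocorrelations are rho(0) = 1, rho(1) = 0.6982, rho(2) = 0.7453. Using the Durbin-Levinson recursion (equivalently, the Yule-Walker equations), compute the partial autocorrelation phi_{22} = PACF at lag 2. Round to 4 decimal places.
\phi_{22} = 0.5030

The PACF at lag k is phi_{kk}, the last component of the solution
to the Yule-Walker system G_k phi = r_k where
  (G_k)_{ij} = rho(|i - j|), (r_k)_i = rho(i), i,j = 1..k.
Equivalently, Durbin-Levinson gives phi_{kk} iteratively:
  phi_{11} = rho(1)
  phi_{kk} = [rho(k) - sum_{j=1..k-1} phi_{k-1,j} rho(k-j)]
            / [1 - sum_{j=1..k-1} phi_{k-1,j} rho(j)],
  phi_{k,j} = phi_{k-1,j} - phi_{kk} phi_{k-1,k-j},  j = 1..k-1.
Step k = 1:
  phi_11 = rho(1) = 0.6982.
Step k = 2:
  phi_22 = [rho(2) - phi_11 rho(1)] / [1 - phi_11 rho(1)] = [0.7453 - (0.6982)(0.6982)] / [1 - (0.6982)(0.6982)]
         = 0.25781676 / 0.51251676 = 0.503.
Therefore phi_{22} = 0.5030.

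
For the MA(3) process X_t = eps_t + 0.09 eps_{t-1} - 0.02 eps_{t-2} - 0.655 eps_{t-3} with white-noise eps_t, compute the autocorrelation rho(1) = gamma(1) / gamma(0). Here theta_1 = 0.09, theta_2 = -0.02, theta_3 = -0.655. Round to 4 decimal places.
\rho(1) = 0.0705

For an MA(q) process with theta_0 = 1, the autocovariance is
  gamma(k) = sigma^2 * sum_{i=0..q-k} theta_i * theta_{i+k},
and rho(k) = gamma(k) / gamma(0). Sigma^2 cancels.
  numerator   = (1)*(0.09) + (0.09)*(-0.02) + (-0.02)*(-0.655) = 0.1013.
  denominator = (1)^2 + (0.09)^2 + (-0.02)^2 + (-0.655)^2 = 1.437525.
  rho(1) = 0.1013 / 1.437525 = 0.0705.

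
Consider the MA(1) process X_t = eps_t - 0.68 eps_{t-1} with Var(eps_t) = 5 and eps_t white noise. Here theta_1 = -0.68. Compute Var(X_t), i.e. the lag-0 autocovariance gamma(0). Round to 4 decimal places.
\gamma(0) = 7.3120

For an MA(q) process X_t = eps_t + sum_i theta_i eps_{t-i} with
Var(eps_t) = sigma^2, the variance is
  gamma(0) = sigma^2 * (1 + sum_i theta_i^2).
  sum_i theta_i^2 = (-0.68)^2 = 0.4624.
  gamma(0) = 5 * (1 + 0.4624) = 5 * 1.4624 = 7.312, which rounds to 7.3120.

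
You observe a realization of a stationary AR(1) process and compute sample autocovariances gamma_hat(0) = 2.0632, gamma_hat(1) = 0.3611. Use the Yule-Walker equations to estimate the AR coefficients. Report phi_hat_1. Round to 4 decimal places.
\hat\phi_{1} = 0.1750

The Yule-Walker equations for an AR(p) process read, in matrix form,
  Gamma_p phi = r_p,   with   (Gamma_p)_{ij} = gamma(|i - j|),
                       (r_p)_i = gamma(i),   i,j = 1..p.
Substitute the sample gammas (Toeplitz matrix and right-hand side of size 1):
  Gamma_p = [[2.0632]]
  r_p     = [0.3611]
With p = 1 this is the single equation gamma(0) phi_1 = gamma(1):
  phi_hat_1 = gamma(1) / gamma(0) = 0.3611 / 2.0632 = 0.1750.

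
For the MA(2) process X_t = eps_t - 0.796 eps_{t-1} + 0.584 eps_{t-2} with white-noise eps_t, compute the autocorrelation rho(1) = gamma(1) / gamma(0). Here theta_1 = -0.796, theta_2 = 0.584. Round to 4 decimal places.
\rho(1) = -0.6385

For an MA(q) process with theta_0 = 1, the autocovariance is
  gamma(k) = sigma^2 * sum_{i=0..q-k} theta_i * theta_{i+k},
and rho(k) = gamma(k) / gamma(0). Sigma^2 cancels.
  numerator   = (1)*(-0.796) + (-0.796)*(0.584) = -1.260864.
  denominator = (1)^2 + (-0.796)^2 + (0.584)^2 = 1.974672.
  rho(1) = -1.260864 / 1.974672 = -0.6385.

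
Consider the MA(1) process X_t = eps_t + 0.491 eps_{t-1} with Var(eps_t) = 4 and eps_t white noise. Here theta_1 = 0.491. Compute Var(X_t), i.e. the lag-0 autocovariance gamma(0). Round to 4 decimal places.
\gamma(0) = 4.9643

For an MA(q) process X_t = eps_t + sum_i theta_i eps_{t-i} with
Var(eps_t) = sigma^2, the variance is
  gamma(0) = sigma^2 * (1 + sum_i theta_i^2).
  sum_i theta_i^2 = (0.491)^2 = 0.241081.
  gamma(0) = 4 * (1 + 0.241081) = 4 * 1.241081 = 4.964324, which rounds to 4.9643.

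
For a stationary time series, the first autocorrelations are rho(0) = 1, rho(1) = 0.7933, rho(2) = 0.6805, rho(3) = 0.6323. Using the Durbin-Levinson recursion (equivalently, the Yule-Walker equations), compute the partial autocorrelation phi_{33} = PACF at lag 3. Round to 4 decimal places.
\phi_{33} = 0.1580

The PACF at lag k is phi_{kk}, the last component of the solution
to the Yule-Walker system G_k phi = r_k where
  (G_k)_{ij} = rho(|i - j|), (r_k)_i = rho(i), i,j = 1..k.
Equivalently, Durbin-Levinson gives phi_{kk} iteratively:
  phi_{11} = rho(1)
  phi_{kk} = [rho(k) - sum_{j=1..k-1} phi_{k-1,j} rho(k-j)]
            / [1 - sum_{j=1..k-1} phi_{k-1,j} rho(j)],
  phi_{k,j} = phi_{k-1,j} - phi_{kk} phi_{k-1,k-j},  j = 1..k-1.
Step k = 1:
  phi_11 = rho(1) = 0.7933.
Step k = 2:
  phi_22 = [rho(2) - phi_11 rho(1)] / [1 - phi_11 rho(1)] = [0.6805 - (0.7933)(0.7933)] / [1 - (0.7933)(0.7933)]
         = 0.05117511 / 0.37067511 = 0.138059.
  Update: phi_21 = phi_11 - phi_22 phi_11 = 0.7933 - (0.138059)(0.7933) = 0.683778.
Step k = 3:
  phi_33 = [rho(3) - phi_21 rho(2) - phi_22 rho(1)] / [1 - phi_21 rho(1) - phi_22 rho(2)]
    numerator   = 0.6323 - (0.683778)(0.6805) - (0.138059)(0.7933) = 0.05746695
    denominator = 1 - (0.683778)(0.7933) - (0.138059)(0.6805) = 0.36360992
  phi_33 = 0.05746695 / 0.36360992 = 0.158.
Therefore phi_{33} = 0.1580.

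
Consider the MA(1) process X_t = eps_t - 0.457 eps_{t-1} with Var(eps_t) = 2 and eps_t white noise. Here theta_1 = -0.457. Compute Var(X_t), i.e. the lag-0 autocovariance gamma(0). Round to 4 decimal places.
\gamma(0) = 2.4177

For an MA(q) process X_t = eps_t + sum_i theta_i eps_{t-i} with
Var(eps_t) = sigma^2, the variance is
  gamma(0) = sigma^2 * (1 + sum_i theta_i^2).
  sum_i theta_i^2 = (-0.457)^2 = 0.208849.
  gamma(0) = 2 * (1 + 0.208849) = 2 * 1.208849 = 2.417698, which rounds to 2.4177.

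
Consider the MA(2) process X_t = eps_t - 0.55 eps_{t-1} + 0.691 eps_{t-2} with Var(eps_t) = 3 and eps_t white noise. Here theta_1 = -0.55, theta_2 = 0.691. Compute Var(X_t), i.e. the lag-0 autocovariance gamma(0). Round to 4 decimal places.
\gamma(0) = 5.3399

For an MA(q) process X_t = eps_t + sum_i theta_i eps_{t-i} with
Var(eps_t) = sigma^2, the variance is
  gamma(0) = sigma^2 * (1 + sum_i theta_i^2).
  sum_i theta_i^2 = (-0.55)^2 + (0.691)^2 = 0.3025 + 0.477481 = 0.779981.
  gamma(0) = 3 * (1 + 0.779981) = 3 * 1.779981 = 5.339943, which rounds to 5.3399.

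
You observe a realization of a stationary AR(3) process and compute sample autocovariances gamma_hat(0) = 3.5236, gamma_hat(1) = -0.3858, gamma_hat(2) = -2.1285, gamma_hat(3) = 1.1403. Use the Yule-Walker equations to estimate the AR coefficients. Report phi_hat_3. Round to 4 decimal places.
\hat\phi_{3} = 0.2450

The Yule-Walker equations for an AR(p) process read, in matrix form,
  Gamma_p phi = r_p,   with   (Gamma_p)_{ij} = gamma(|i - j|),
                       (r_p)_i = gamma(i),   i,j = 1..p.
Substitute the sample gammas (Toeplitz matrix and right-hand side of size 3):
  Gamma_p = [[3.5236, -0.3858, -2.1285], [-0.3858, 3.5236, -0.3858], [-2.1285, -0.3858, 3.5236]]
  r_p     = [-0.3858, -2.1285, 1.1403]
Written out (R1..R3):
  (R1) 3.5236 phi_1 - 0.3858 phi_2 - 2.1285 phi_3 = -0.3858
  (R2) -0.3858 phi_1 + 3.5236 phi_2 - 0.3858 phi_3 = -2.1285
  (R3) -2.1285 phi_1 - 0.3858 phi_2 + 3.5236 phi_3 = 1.1403
Gaussian elimination:
  R2 <- R2 - (-0.3858/3.5236) R1 = R2 - (-0.10949) R1:  3.481359 phi_2 - 0.61885 phi_3 = -2.170741
  R3 <- R3 - (-2.1285/3.5236) R1 = R3 - (-0.60407) R1:  -0.61885 phi_2 + 2.237838 phi_3 = 0.90725
  R3 <- R3 - (-0.61885/3.481359) R2 = R3 - (-0.177761) R2:  2.12783 phi_3 = 0.521377
Back-substitution:
  phi_hat_3 = 0.521377 / 2.12783 = 0.245027
  phi_hat_2 = (-2.170741 - (-0.61885)(0.245027)) / 3.481359 = -0.579976
  phi_hat_1 = (-0.3858 - (-0.3858)(-0.579976) - (-2.1285)(0.245027)) / 3.5236 = -0.024978
So phi_hat = [-0.0250, -0.5800, 0.2450].
Therefore phi_hat_3 = 0.2450.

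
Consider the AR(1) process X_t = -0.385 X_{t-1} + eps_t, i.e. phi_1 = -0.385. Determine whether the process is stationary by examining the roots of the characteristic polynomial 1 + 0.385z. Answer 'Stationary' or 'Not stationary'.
\text{Stationary}

The AR(p) characteristic polynomial is P(z) = 1 + 0.385z.
Stationarity requires all roots to lie outside the unit circle, i.e. |z| > 1 for every root.
This is linear in z: 1 + (0.385) z = 0  =>  z = -1/(0.385) = -2.597403,  |z| = 2.597403.
Moduli of all roots: 2.5974.
All moduli strictly greater than 1? Yes.
Verdict: Stationary.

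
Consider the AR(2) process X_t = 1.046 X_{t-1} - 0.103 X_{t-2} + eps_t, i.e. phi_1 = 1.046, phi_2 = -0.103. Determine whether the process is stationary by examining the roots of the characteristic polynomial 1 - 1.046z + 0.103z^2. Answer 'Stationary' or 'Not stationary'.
\text{Stationary}

The AR(p) characteristic polynomial is P(z) = 1 - 1.046z + 0.103z^2.
Stationarity requires all roots to lie outside the unit circle, i.e. |z| > 1 for every root.
Set 1 + (-1.046) z + (0.103) z^2 = 0, i.e. a z^2 + b z + c = 0 with a = 0.103, b = -1.046, c = 1.
Discriminant D = b^2 - 4ac = (-1.046)^2 - 4*(0.103)*1 = 1.094116 - (0.412) = 0.682116.
D >= 0, so the roots are real: z = (-b +/- sqrt(D)) / (2a) = (1.046 +/- 0.825903) / (0.206).
  z_1 = (1.046 + 0.825903) / (0.206) = 9.0869,   |z_1| = 9.0869.
  z_2 = (1.046 - 0.825903) / (0.206) = 1.0684,   |z_2| = 1.0684.
Moduli of all roots: 9.0869, 1.0684.
All moduli strictly greater than 1? Yes.
Verdict: Stationary.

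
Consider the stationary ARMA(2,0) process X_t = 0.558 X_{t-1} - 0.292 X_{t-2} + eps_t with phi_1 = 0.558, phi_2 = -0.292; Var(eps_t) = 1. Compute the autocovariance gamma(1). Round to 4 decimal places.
\gamma(1) = 0.5804

Multiply the model equation by X_{t-k} and take expectations. With theta_0 = psi_0 = 1 and psi_j the MA(infinity) weights, this gives
  gamma(k) - sum_i phi_i gamma(k-i) = c_k,
  c_k = sigma^2 * sum_{j=k..q} theta_j psi_{j-k}   (c_k = 0 for k > q),
using gamma(-m) = gamma(m).
Pure AR (q = 0): c_0 = sigma^2 = 1, c_k = 0 for k >= 1.
Equations for k = 0, 1, 2 (AR order 2, c_2 = 0):
  (E0) gamma(0) = phi_1 gamma(1) + phi_2 gamma(2) + c_0
  (E1) gamma(1) = phi_1 gamma(0) + phi_2 gamma(1) + c_1
  (E2) gamma(2) = phi_1 gamma(1) + phi_2 gamma(0)
From (E1): gamma(1) = A gamma(0) + B with
  A = phi_1 / (1 - phi_2) = 0.558 / 1.292 = 0.431889,   B = c_1 / (1 - phi_2) = 0 / 1.292 = 0.
Insert (E2) into (E0): gamma(0) (1 - phi_2^2) = phi_1 (1 + phi_2) gamma(1) + c_0.
  phi_1 (1 + phi_2) = (0.558)(0.708) = 0.395064,   1 - phi_2^2 = 0.914736.
Replace gamma(1) by A gamma(0) + B and collect gamma(0):
  gamma(0) [0.914736 - (0.395064)(0.431889)] = c_0 = 1
  gamma(0) * 0.744112 = 1
  gamma(0) = 1 / 0.744112 = 1.343883.
  gamma(1) = A gamma(0) = (0.431889)(1.343883) = 0.580408.
Therefore gamma(1) = 0.5804 (to 4 decimal places).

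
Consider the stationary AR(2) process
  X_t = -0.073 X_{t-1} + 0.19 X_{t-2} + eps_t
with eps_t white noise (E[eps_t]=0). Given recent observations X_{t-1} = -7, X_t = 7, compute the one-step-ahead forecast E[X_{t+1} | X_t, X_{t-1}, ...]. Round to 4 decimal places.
E[X_{t+1} \mid \mathcal F_t] = -1.8410

For an AR(p) model X_t = c + sum_i phi_i X_{t-i} + eps_t, the
one-step-ahead conditional mean is
  E[X_{t+1} | X_t, ...] = c + sum_i phi_i X_{t+1-i}.
Substitute known values:
  E[X_{t+1} | ...] = (-0.073) * (7) + (0.19) * (-7)
                   = -1.8410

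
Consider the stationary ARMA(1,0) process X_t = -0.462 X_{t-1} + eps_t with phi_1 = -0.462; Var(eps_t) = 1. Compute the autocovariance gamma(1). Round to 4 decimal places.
\gamma(1) = -0.5874

Multiply the model equation by X_{t-k} and take expectations. With theta_0 = psi_0 = 1 and psi_j the MA(infinity) weights, this gives
  gamma(k) - sum_i phi_i gamma(k-i) = c_k,
  c_k = sigma^2 * sum_{j=k..q} theta_j psi_{j-k}   (c_k = 0 for k > q),
using gamma(-m) = gamma(m).
Pure AR (q = 0): c_0 = sigma^2 = 1, c_k = 0 for k >= 1.
Equations for k = 0 and k = 1 (AR order 1):
  gamma(0) = phi_1 gamma(1) + c_0
  gamma(1) = phi_1 gamma(0) + c_1
Substituting the second into the first: gamma(0) (1 - phi_1^2) = c_0 + phi_1 c_1, so
  gamma(0) = c_0 / (1 - phi_1^2) = 1 / (1 - (-0.462)^2) = 1 / 0.786556 = 1.271365.
  gamma(1) = phi_1 gamma(0) = (-0.462)(1.271365) = -0.587371.
Therefore gamma(1) = -0.5874 (to 4 decimal places).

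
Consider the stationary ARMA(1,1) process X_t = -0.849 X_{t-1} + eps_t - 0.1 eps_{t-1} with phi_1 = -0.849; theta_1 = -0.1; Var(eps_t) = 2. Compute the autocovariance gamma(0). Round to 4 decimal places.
\gamma(0) = 8.4513

Multiply the model equation by X_{t-k} and take expectations. With theta_0 = psi_0 = 1 and psi_j the MA(infinity) weights, this gives
  gamma(k) - sum_i phi_i gamma(k-i) = c_k,
  c_k = sigma^2 * sum_{j=k..q} theta_j psi_{j-k}   (c_k = 0 for k > q),
using gamma(-m) = gamma(m).
psi-weights needed (psi_j = theta_j + sum_i phi_i psi_{j-i}):
  psi_1 = theta_1 + phi_1 = -0.1 + (-0.849) = -0.949
Right-hand sides:
  c_0 = sigma^2 (1 + theta_1 psi_1) = 2 * (1 + (-0.1)(-0.949)) = 2 * 1.0949 = 2.1898
  c_1 = sigma^2 theta_1 = 2 * (-0.1) = -0.2
  c_2 = 0
Equations for k = 0 and k = 1 (AR order 1):
  gamma(0) = phi_1 gamma(1) + c_0
  gamma(1) = phi_1 gamma(0) + c_1
Substituting the second into the first: gamma(0) (1 - phi_1^2) = c_0 + phi_1 c_1, so
  gamma(0) = (c_0 + phi_1 c_1) / (1 - phi_1^2) = (2.1898 + (-0.849)(-0.2)) / (1 - (-0.849)^2) = 2.3596 / 0.279199 = 8.45132.
Therefore gamma(0) = 8.4513 (to 4 decimal places).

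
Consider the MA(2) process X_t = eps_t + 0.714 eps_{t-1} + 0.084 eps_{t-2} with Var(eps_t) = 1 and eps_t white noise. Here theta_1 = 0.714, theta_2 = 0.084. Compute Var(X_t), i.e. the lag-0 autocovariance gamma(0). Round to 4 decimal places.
\gamma(0) = 1.5169

For an MA(q) process X_t = eps_t + sum_i theta_i eps_{t-i} with
Var(eps_t) = sigma^2, the variance is
  gamma(0) = sigma^2 * (1 + sum_i theta_i^2).
  sum_i theta_i^2 = (0.714)^2 + (0.084)^2 = 0.509796 + 0.007056 = 0.516852.
  gamma(0) = 1 * (1 + 0.516852) = 1 * 1.516852 = 1.516852, which rounds to 1.5169.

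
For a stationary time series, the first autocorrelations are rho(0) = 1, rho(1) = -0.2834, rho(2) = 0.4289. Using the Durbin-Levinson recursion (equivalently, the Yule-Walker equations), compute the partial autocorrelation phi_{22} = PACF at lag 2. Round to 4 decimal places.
\phi_{22} = 0.3790

The PACF at lag k is phi_{kk}, the last component of the solution
to the Yule-Walker system G_k phi = r_k where
  (G_k)_{ij} = rho(|i - j|), (r_k)_i = rho(i), i,j = 1..k.
Equivalently, Durbin-Levinson gives phi_{kk} iteratively:
  phi_{11} = rho(1)
  phi_{kk} = [rho(k) - sum_{j=1..k-1} phi_{k-1,j} rho(k-j)]
            / [1 - sum_{j=1..k-1} phi_{k-1,j} rho(j)],
  phi_{k,j} = phi_{k-1,j} - phi_{kk} phi_{k-1,k-j},  j = 1..k-1.
Step k = 1:
  phi_11 = rho(1) = -0.2834.
Step k = 2:
  phi_22 = [rho(2) - phi_11 rho(1)] / [1 - phi_11 rho(1)] = [0.4289 - (-0.2834)(-0.2834)] / [1 - (-0.2834)(-0.2834)]
         = 0.34858444 / 0.91968444 = 0.379.
Therefore phi_{22} = 0.3790.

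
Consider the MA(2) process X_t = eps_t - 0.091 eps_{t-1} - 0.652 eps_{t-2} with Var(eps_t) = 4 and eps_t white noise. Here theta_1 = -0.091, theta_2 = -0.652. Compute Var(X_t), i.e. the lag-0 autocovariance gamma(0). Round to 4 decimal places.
\gamma(0) = 5.7335

For an MA(q) process X_t = eps_t + sum_i theta_i eps_{t-i} with
Var(eps_t) = sigma^2, the variance is
  gamma(0) = sigma^2 * (1 + sum_i theta_i^2).
  sum_i theta_i^2 = (-0.091)^2 + (-0.652)^2 = 0.008281 + 0.425104 = 0.433385.
  gamma(0) = 4 * (1 + 0.433385) = 4 * 1.433385 = 5.73354, which rounds to 5.7335.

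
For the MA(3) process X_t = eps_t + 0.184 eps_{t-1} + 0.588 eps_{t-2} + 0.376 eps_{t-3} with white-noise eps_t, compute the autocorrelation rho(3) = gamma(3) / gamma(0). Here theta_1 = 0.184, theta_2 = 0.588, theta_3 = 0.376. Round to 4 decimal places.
\rho(3) = 0.2472

For an MA(q) process with theta_0 = 1, the autocovariance is
  gamma(k) = sigma^2 * sum_{i=0..q-k} theta_i * theta_{i+k},
and rho(k) = gamma(k) / gamma(0). Sigma^2 cancels.
  numerator   = (1)*(0.376) = 0.376.
  denominator = (1)^2 + (0.184)^2 + (0.588)^2 + (0.376)^2 = 1.520976.
  rho(3) = 0.376 / 1.520976 = 0.2472.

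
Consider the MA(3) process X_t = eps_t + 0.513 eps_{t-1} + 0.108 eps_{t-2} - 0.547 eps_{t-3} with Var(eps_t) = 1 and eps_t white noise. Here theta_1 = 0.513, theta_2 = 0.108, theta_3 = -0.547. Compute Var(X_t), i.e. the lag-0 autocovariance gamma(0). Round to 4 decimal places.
\gamma(0) = 1.5740

For an MA(q) process X_t = eps_t + sum_i theta_i eps_{t-i} with
Var(eps_t) = sigma^2, the variance is
  gamma(0) = sigma^2 * (1 + sum_i theta_i^2).
  sum_i theta_i^2 = (0.513)^2 + (0.108)^2 + (-0.547)^2 = 0.263169 + 0.011664 + 0.299209 = 0.574042.
  gamma(0) = 1 * (1 + 0.574042) = 1 * 1.574042 = 1.574042, which rounds to 1.5740.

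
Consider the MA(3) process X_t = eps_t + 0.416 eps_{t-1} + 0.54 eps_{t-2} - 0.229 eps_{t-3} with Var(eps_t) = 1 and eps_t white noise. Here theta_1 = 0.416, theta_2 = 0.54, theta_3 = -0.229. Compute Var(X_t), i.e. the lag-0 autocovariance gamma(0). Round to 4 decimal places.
\gamma(0) = 1.5171

For an MA(q) process X_t = eps_t + sum_i theta_i eps_{t-i} with
Var(eps_t) = sigma^2, the variance is
  gamma(0) = sigma^2 * (1 + sum_i theta_i^2).
  sum_i theta_i^2 = (0.416)^2 + (0.54)^2 + (-0.229)^2 = 0.173056 + 0.2916 + 0.052441 = 0.517097.
  gamma(0) = 1 * (1 + 0.517097) = 1 * 1.517097 = 1.517097, which rounds to 1.5171.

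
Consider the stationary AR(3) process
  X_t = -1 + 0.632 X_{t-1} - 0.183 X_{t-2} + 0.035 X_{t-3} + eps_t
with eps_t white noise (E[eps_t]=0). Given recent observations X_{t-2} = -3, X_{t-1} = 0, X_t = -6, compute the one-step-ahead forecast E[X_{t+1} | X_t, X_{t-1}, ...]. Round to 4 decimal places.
E[X_{t+1} \mid \mathcal F_t] = -4.8970

For an AR(p) model X_t = c + sum_i phi_i X_{t-i} + eps_t, the
one-step-ahead conditional mean is
  E[X_{t+1} | X_t, ...] = c + sum_i phi_i X_{t+1-i}.
Substitute known values:
  E[X_{t+1} | ...] = -1 + (0.632) * (-6) + (-0.183) * (0) + (0.035) * (-3)
                   = -4.8970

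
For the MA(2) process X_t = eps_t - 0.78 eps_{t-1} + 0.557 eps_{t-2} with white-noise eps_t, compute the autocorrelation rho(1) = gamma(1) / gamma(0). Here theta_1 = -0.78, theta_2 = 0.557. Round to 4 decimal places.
\rho(1) = -0.6330

For an MA(q) process with theta_0 = 1, the autocovariance is
  gamma(k) = sigma^2 * sum_{i=0..q-k} theta_i * theta_{i+k},
and rho(k) = gamma(k) / gamma(0). Sigma^2 cancels.
  numerator   = (1)*(-0.78) + (-0.78)*(0.557) = -1.21446.
  denominator = (1)^2 + (-0.78)^2 + (0.557)^2 = 1.918649.
  rho(1) = -1.21446 / 1.918649 = -0.6330.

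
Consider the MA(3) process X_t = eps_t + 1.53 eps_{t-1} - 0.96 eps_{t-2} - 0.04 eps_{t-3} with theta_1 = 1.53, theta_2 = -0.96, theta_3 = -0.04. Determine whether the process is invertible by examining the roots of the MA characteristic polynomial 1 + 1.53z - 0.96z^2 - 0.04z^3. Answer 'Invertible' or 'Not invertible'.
\text{Not invertible}

The MA(q) characteristic polynomial is P(z) = 1 + 1.53z - 0.96z^2 - 0.04z^3.
Invertibility requires all roots to lie outside the unit circle, i.e. |z| > 1 for every root.
Degree 3: look for a simple real root z0 first, then factor out (1 - z/z0) and solve the remaining quadratic.
Testing z0 = -0.5: P(-0.5) = 1 + (1.53)(-0.5) + (-0.96)(-0.5)^2 + (-0.04)(-0.5)^3
  = 1 + (-0.765) + (-0.24) + (0.005) = 0.  So z_0 = -0.5 is a root, |z_0| = 0.5.
Divide out the factor (1 + 2 z) = (1 - z/z0) (since 1/z0 = -2):
  P(z) = (1 + 2 z)(1 + (-0.47) z + (-0.02) z^2)
  [check: z-coef -0.47 - (-2) = 1.53; z^2-coef -0.02 - (-2)(-0.47) = -0.96; z^3-coef -(-2)(-0.02) = -0.04.]
Remaining roots from the quadratic factor 1 + (-0.47) z + (-0.02) z^2:
  Set 1 + (-0.47) z + (-0.02) z^2 = 0, i.e. a z^2 + b z + c = 0 with a = -0.02, b = -0.47, c = 1.
  Discriminant D = b^2 - 4ac = (-0.47)^2 - 4*(-0.02)*1 = 0.2209 - (-0.08) = 0.3009.
  D >= 0, so the roots are real: z = (-b +/- sqrt(D)) / (2a) = (0.47 +/- 0.548544) / (-0.04).
    z_1 = (0.47 + 0.548544) / (-0.04) = -25.4636,   |z_1| = 25.4636.
    z_2 = (0.47 - 0.548544) / (-0.04) = 1.9636,   |z_2| = 1.9636.
Moduli of all roots: 0.5000, 25.4636, 1.9636.
All moduli strictly greater than 1? No.
Verdict: Not invertible.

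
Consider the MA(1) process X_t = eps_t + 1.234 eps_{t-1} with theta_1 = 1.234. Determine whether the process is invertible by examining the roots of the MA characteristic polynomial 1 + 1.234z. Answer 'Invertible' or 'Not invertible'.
\text{Not invertible}

The MA(q) characteristic polynomial is P(z) = 1 + 1.234z.
Invertibility requires all roots to lie outside the unit circle, i.e. |z| > 1 for every root.
This is linear in z: 1 + (1.234) z = 0  =>  z = -1/(1.234) = -0.810373,  |z| = 0.810373.
Moduli of all roots: 0.8104.
All moduli strictly greater than 1? No.
Verdict: Not invertible.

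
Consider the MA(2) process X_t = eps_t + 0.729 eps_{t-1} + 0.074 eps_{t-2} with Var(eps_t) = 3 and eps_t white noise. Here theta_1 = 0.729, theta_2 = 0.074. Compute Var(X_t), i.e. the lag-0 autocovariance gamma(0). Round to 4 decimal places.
\gamma(0) = 4.6108

For an MA(q) process X_t = eps_t + sum_i theta_i eps_{t-i} with
Var(eps_t) = sigma^2, the variance is
  gamma(0) = sigma^2 * (1 + sum_i theta_i^2).
  sum_i theta_i^2 = (0.729)^2 + (0.074)^2 = 0.531441 + 0.005476 = 0.536917.
  gamma(0) = 3 * (1 + 0.536917) = 3 * 1.536917 = 4.610751, which rounds to 4.6108.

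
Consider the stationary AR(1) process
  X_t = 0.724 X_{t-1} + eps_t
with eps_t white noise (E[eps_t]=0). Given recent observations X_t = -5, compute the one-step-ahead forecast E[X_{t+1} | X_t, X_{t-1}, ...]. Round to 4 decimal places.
E[X_{t+1} \mid \mathcal F_t] = -3.6200

For an AR(p) model X_t = c + sum_i phi_i X_{t-i} + eps_t, the
one-step-ahead conditional mean is
  E[X_{t+1} | X_t, ...] = c + sum_i phi_i X_{t+1-i}.
Substitute known values:
  E[X_{t+1} | ...] = (0.724) * (-5)
                   = -3.6200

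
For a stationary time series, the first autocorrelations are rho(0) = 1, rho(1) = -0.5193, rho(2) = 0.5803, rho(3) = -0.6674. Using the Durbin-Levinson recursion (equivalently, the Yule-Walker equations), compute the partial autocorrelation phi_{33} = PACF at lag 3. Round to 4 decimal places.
\phi_{33} = -0.4569

The PACF at lag k is phi_{kk}, the last component of the solution
to the Yule-Walker system G_k phi = r_k where
  (G_k)_{ij} = rho(|i - j|), (r_k)_i = rho(i), i,j = 1..k.
Equivalently, Durbin-Levinson gives phi_{kk} iteratively:
  phi_{11} = rho(1)
  phi_{kk} = [rho(k) - sum_{j=1..k-1} phi_{k-1,j} rho(k-j)]
            / [1 - sum_{j=1..k-1} phi_{k-1,j} rho(j)],
  phi_{k,j} = phi_{k-1,j} - phi_{kk} phi_{k-1,k-j},  j = 1..k-1.
Step k = 1:
  phi_11 = rho(1) = -0.5193.
Step k = 2:
  phi_22 = [rho(2) - phi_11 rho(1)] / [1 - phi_11 rho(1)] = [0.5803 - (-0.5193)(-0.5193)] / [1 - (-0.5193)(-0.5193)]
         = 0.31062751 / 0.73032751 = 0.425326.
  Update: phi_21 = phi_11 - phi_22 phi_11 = -0.5193 - (0.425326)(-0.5193) = -0.298428.
Step k = 3:
  phi_33 = [rho(3) - phi_21 rho(2) - phi_22 rho(1)] / [1 - phi_21 rho(1) - phi_22 rho(2)]
    numerator   = -0.6674 - (-0.298428)(0.5803) - (0.425326)(-0.5193) = -0.27335025
    denominator = 1 - (-0.298428)(-0.5193) - (0.425326)(0.5803) = 0.59820946
  phi_33 = -0.27335025 / 0.59820946 = -0.4569.
Therefore phi_{33} = -0.4569.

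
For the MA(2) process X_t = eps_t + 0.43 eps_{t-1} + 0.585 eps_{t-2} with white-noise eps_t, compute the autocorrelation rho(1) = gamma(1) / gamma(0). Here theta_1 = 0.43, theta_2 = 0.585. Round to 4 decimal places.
\rho(1) = 0.4463

For an MA(q) process with theta_0 = 1, the autocovariance is
  gamma(k) = sigma^2 * sum_{i=0..q-k} theta_i * theta_{i+k},
and rho(k) = gamma(k) / gamma(0). Sigma^2 cancels.
  numerator   = (1)*(0.43) + (0.43)*(0.585) = 0.68155.
  denominator = (1)^2 + (0.43)^2 + (0.585)^2 = 1.527125.
  rho(1) = 0.68155 / 1.527125 = 0.4463.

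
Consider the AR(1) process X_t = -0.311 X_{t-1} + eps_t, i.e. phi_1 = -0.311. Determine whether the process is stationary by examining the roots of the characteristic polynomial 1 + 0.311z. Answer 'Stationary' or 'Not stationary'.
\text{Stationary}

The AR(p) characteristic polynomial is P(z) = 1 + 0.311z.
Stationarity requires all roots to lie outside the unit circle, i.e. |z| > 1 for every root.
This is linear in z: 1 + (0.311) z = 0  =>  z = -1/(0.311) = -3.215434,  |z| = 3.215434.
Moduli of all roots: 3.2154.
All moduli strictly greater than 1? Yes.
Verdict: Stationary.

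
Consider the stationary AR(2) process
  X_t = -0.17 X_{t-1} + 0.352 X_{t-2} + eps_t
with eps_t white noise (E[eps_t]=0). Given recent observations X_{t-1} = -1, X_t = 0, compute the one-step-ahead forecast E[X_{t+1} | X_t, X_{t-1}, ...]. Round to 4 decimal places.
E[X_{t+1} \mid \mathcal F_t] = -0.3520

For an AR(p) model X_t = c + sum_i phi_i X_{t-i} + eps_t, the
one-step-ahead conditional mean is
  E[X_{t+1} | X_t, ...] = c + sum_i phi_i X_{t+1-i}.
Substitute known values:
  E[X_{t+1} | ...] = (-0.17) * (0) + (0.352) * (-1)
                   = -0.3520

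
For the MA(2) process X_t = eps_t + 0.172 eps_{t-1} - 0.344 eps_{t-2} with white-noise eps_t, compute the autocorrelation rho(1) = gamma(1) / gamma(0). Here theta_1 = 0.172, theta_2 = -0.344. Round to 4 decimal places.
\rho(1) = 0.0983

For an MA(q) process with theta_0 = 1, the autocovariance is
  gamma(k) = sigma^2 * sum_{i=0..q-k} theta_i * theta_{i+k},
and rho(k) = gamma(k) / gamma(0). Sigma^2 cancels.
  numerator   = (1)*(0.172) + (0.172)*(-0.344) = 0.112832.
  denominator = (1)^2 + (0.172)^2 + (-0.344)^2 = 1.14792.
  rho(1) = 0.112832 / 1.14792 = 0.0983.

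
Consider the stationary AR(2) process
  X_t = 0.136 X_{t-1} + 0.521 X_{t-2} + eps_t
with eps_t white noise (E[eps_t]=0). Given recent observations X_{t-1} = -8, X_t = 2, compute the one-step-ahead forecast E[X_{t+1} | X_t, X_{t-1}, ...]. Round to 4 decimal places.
E[X_{t+1} \mid \mathcal F_t] = -3.8960

For an AR(p) model X_t = c + sum_i phi_i X_{t-i} + eps_t, the
one-step-ahead conditional mean is
  E[X_{t+1} | X_t, ...] = c + sum_i phi_i X_{t+1-i}.
Substitute known values:
  E[X_{t+1} | ...] = (0.136) * (2) + (0.521) * (-8)
                   = -3.8960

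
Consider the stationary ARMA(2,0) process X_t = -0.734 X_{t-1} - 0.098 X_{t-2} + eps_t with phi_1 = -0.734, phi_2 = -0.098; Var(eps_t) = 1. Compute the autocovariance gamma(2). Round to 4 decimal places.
\gamma(2) = 0.7168

Multiply the model equation by X_{t-k} and take expectations. With theta_0 = psi_0 = 1 and psi_j the MA(infinity) weights, this gives
  gamma(k) - sum_i phi_i gamma(k-i) = c_k,
  c_k = sigma^2 * sum_{j=k..q} theta_j psi_{j-k}   (c_k = 0 for k > q),
using gamma(-m) = gamma(m).
Pure AR (q = 0): c_0 = sigma^2 = 1, c_k = 0 for k >= 1.
Equations for k = 0, 1, 2 (AR order 2, c_2 = 0):
  (E0) gamma(0) = phi_1 gamma(1) + phi_2 gamma(2) + c_0
  (E1) gamma(1) = phi_1 gamma(0) + phi_2 gamma(1) + c_1
  (E2) gamma(2) = phi_1 gamma(1) + phi_2 gamma(0)
From (E1): gamma(1) = A gamma(0) + B with
  A = phi_1 / (1 - phi_2) = -0.734 / 1.098 = -0.668488,   B = c_1 / (1 - phi_2) = 0 / 1.098 = 0.
Insert (E2) into (E0): gamma(0) (1 - phi_2^2) = phi_1 (1 + phi_2) gamma(1) + c_0.
  phi_1 (1 + phi_2) = (-0.734)(0.902) = -0.662068,   1 - phi_2^2 = 0.990396.
Replace gamma(1) by A gamma(0) + B and collect gamma(0):
  gamma(0) [0.990396 - (-0.662068)(-0.668488)] = c_0 = 1
  gamma(0) * 0.547811 = 1
  gamma(0) = 1 / 0.547811 = 1.825446.
  gamma(1) = A gamma(0) = (-0.668488)(1.825446) = -1.220289.
  gamma(2) = phi_1 gamma(1) + phi_2 gamma(0) = (-0.734)(-1.220289) + (-0.098)(1.825446) = 0.716798.
Therefore gamma(2) = 0.7168 (to 4 decimal places).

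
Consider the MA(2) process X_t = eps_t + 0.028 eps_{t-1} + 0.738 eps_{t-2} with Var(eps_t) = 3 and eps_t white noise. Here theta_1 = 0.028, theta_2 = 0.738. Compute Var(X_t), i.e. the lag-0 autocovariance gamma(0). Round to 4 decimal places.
\gamma(0) = 4.6363

For an MA(q) process X_t = eps_t + sum_i theta_i eps_{t-i} with
Var(eps_t) = sigma^2, the variance is
  gamma(0) = sigma^2 * (1 + sum_i theta_i^2).
  sum_i theta_i^2 = (0.028)^2 + (0.738)^2 = 0.000784 + 0.544644 = 0.545428.
  gamma(0) = 3 * (1 + 0.545428) = 3 * 1.545428 = 4.636284, which rounds to 4.6363.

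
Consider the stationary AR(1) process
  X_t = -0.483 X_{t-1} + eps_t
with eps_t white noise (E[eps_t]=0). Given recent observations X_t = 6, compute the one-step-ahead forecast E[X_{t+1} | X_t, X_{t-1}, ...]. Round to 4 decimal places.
E[X_{t+1} \mid \mathcal F_t] = -2.8980

For an AR(p) model X_t = c + sum_i phi_i X_{t-i} + eps_t, the
one-step-ahead conditional mean is
  E[X_{t+1} | X_t, ...] = c + sum_i phi_i X_{t+1-i}.
Substitute known values:
  E[X_{t+1} | ...] = (-0.483) * (6)
                   = -2.8980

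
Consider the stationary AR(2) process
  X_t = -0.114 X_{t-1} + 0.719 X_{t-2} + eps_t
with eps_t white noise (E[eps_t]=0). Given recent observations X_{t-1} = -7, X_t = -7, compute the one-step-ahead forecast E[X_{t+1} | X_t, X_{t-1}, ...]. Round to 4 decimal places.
E[X_{t+1} \mid \mathcal F_t] = -4.2350

For an AR(p) model X_t = c + sum_i phi_i X_{t-i} + eps_t, the
one-step-ahead conditional mean is
  E[X_{t+1} | X_t, ...] = c + sum_i phi_i X_{t+1-i}.
Substitute known values:
  E[X_{t+1} | ...] = (-0.114) * (-7) + (0.719) * (-7)
                   = -4.2350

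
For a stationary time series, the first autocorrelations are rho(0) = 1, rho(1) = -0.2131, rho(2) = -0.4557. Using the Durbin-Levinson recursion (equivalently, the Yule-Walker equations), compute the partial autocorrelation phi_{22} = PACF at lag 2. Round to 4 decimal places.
\phi_{22} = -0.5250

The PACF at lag k is phi_{kk}, the last component of the solution
to the Yule-Walker system G_k phi = r_k where
  (G_k)_{ij} = rho(|i - j|), (r_k)_i = rho(i), i,j = 1..k.
Equivalently, Durbin-Levinson gives phi_{kk} iteratively:
  phi_{11} = rho(1)
  phi_{kk} = [rho(k) - sum_{j=1..k-1} phi_{k-1,j} rho(k-j)]
            / [1 - sum_{j=1..k-1} phi_{k-1,j} rho(j)],
  phi_{k,j} = phi_{k-1,j} - phi_{kk} phi_{k-1,k-j},  j = 1..k-1.
Step k = 1:
  phi_11 = rho(1) = -0.2131.
Step k = 2:
  phi_22 = [rho(2) - phi_11 rho(1)] / [1 - phi_11 rho(1)] = [-0.4557 - (-0.2131)(-0.2131)] / [1 - (-0.2131)(-0.2131)]
         = -0.50111161 / 0.95458839 = -0.525.
Therefore phi_{22} = -0.5250.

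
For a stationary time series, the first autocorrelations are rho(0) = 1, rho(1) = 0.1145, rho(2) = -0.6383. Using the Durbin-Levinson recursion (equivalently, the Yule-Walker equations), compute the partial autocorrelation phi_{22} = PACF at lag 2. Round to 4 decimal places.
\phi_{22} = -0.6601

The PACF at lag k is phi_{kk}, the last component of the solution
to the Yule-Walker system G_k phi = r_k where
  (G_k)_{ij} = rho(|i - j|), (r_k)_i = rho(i), i,j = 1..k.
Equivalently, Durbin-Levinson gives phi_{kk} iteratively:
  phi_{11} = rho(1)
  phi_{kk} = [rho(k) - sum_{j=1..k-1} phi_{k-1,j} rho(k-j)]
            / [1 - sum_{j=1..k-1} phi_{k-1,j} rho(j)],
  phi_{k,j} = phi_{k-1,j} - phi_{kk} phi_{k-1,k-j},  j = 1..k-1.
Step k = 1:
  phi_11 = rho(1) = 0.1145.
Step k = 2:
  phi_22 = [rho(2) - phi_11 rho(1)] / [1 - phi_11 rho(1)] = [-0.6383 - (0.1145)(0.1145)] / [1 - (0.1145)(0.1145)]
         = -0.65141025 / 0.98688975 = -0.6601.
Therefore phi_{22} = -0.6601.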